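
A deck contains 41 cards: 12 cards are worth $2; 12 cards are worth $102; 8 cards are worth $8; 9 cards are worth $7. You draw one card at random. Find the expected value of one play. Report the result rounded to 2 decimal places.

E[payout] = (12/41)·2 + (12/41)·102 + (8/41)·8 + (9/41)·7 = 1375/41
≈ $33.54

$33.54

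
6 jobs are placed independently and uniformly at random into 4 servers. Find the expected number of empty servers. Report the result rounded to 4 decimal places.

Let Xⱼ=1 if server j is empty. P(Xⱼ=1) = ((4-1)/4)^6 = 729/4096.
By linearity, E[#empty] = 4·729/4096 = 729/1024.
≈ 0.7119

0.7119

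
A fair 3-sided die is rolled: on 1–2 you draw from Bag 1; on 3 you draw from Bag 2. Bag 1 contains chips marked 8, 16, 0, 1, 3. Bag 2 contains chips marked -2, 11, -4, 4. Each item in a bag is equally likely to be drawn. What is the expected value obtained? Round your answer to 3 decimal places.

4.483

E[X | Bag 1] = (8 + 16 + 0 + 1 + 3)/5 = 28/5
E[X | Bag 2] = (-2 + 11 − 4 + 4)/4 = 9/4
E[X] = (2/3)·28/5 + (1/3)·9/4 = 269/60 ≈ 4.483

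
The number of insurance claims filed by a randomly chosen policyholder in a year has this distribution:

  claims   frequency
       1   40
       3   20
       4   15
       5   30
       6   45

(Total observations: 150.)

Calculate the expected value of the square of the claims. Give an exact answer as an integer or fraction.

283/15

Total = 150, so P(claims=1) = 40/150, etc.
E[X²] = (4/15)·1 + (2/15)·9 + (1/10)·16 + (1/5)·25 + (3/10)·36
     = 283/15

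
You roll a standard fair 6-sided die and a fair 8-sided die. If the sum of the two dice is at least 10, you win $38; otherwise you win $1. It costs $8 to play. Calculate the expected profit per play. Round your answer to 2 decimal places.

E[payout] = (11/16)·1 + (5/16)·38 = 201/16
Expected profit = 201/16 − 8 = 73/16 ≈ $4.56

$4.56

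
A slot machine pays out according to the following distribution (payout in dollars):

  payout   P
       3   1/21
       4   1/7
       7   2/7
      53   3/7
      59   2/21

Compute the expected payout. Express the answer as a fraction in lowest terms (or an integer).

652/21 dollars

E[X] = (1/21)·3 + (1/7)·4 + (2/7)·7 + (3/7)·53 + (2/21)·59
     = 652/21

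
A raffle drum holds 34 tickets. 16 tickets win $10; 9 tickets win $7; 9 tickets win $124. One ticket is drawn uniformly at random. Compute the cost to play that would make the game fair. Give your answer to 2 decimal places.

E[payout] = (16/34)·10 + (9/34)·7 + (9/34)·124 = 1339/34
Fair fee = E[payout] = 1339/34 ≈ $39.38

$39.38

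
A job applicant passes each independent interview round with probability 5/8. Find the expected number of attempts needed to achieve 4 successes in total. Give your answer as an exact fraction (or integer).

By linearity (sum of 4 independent geometric waits), E[trials] = 4/p = 4/(5/8) = 32/5.

32/5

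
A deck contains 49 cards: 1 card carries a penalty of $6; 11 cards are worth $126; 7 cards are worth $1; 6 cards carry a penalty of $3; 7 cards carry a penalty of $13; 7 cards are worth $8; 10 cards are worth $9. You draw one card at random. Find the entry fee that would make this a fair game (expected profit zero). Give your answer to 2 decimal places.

E[payout] = (1/49)·(-6) + (11/49)·126 + (7/49)·1 + (6/49)·(-3) + (7/49)·(-13) + (7/49)·8 + (10/49)·9 = 1424/49
Fair fee = E[payout] = 1424/49 ≈ $29.06

$29.06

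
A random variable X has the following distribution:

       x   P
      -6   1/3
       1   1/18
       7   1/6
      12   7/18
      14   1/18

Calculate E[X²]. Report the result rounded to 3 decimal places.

E[X²] = (1/3)·36 + (1/18)·1 + (1/6)·49 + (7/18)·144 + (1/18)·196
     = 784/9 ≈ 87.111

87.111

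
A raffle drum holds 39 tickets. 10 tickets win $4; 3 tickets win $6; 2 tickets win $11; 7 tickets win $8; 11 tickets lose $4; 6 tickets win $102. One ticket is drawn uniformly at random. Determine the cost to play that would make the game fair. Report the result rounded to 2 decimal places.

$18.05

E[payout] = (10/39)·4 + (3/39)·6 + (2/39)·11 + (7/39)·8 + (11/39)·(-4) + (6/39)·102 = 704/39
Fair fee = E[payout] = 704/39 ≈ $18.05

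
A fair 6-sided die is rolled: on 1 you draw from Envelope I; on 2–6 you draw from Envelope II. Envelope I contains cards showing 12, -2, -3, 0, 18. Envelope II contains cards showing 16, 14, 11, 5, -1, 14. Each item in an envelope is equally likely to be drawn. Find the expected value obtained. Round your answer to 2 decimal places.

E[X | Envelope I] = (12 − 2 − 3 + 0 + 18)/5 = 5
E[X | Envelope II] = (16 + 14 + 11 + 5 − 1 + 14)/6 = 59/6
E[X] = (1/6)·5 + (5/6)·59/6 = 325/36 ≈ 9.03

9.03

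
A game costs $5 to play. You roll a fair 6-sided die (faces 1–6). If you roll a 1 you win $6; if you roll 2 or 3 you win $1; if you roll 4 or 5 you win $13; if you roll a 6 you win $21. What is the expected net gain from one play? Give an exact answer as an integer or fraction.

E[payout] = (1/3)·1 + (1/6)·6 + (1/3)·13 + (1/6)·21 = 55/6
Expected profit = 55/6 − 5 = 25/6

25/6 dollars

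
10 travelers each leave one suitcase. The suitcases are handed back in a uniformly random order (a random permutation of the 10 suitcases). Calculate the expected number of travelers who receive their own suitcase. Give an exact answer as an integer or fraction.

1

Let Xᵢ = 1 if person i gets their own suitcase. For each i, P(Xᵢ=1) = 1/10.
By linearity of expectation, E[X₁+…+X_10] = 10·(1/10) = 1.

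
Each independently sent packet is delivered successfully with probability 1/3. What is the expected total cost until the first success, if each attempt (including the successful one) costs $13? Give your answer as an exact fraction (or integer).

$39

E[#attempts] = 1/p = 3; E[cost] = 13·3 = 39.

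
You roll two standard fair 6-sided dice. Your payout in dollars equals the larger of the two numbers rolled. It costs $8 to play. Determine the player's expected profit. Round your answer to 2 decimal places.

Distribution of the larger of the two numbers rolled: 1 w.p. 1/36, 2 w.p. 1/12, 3 w.p. 5/36, 4 w.p. 7/36, 5 w.p. 1/4, 6 w.p. 11/36
E[payout] = (1/36)·1 + (1/12)·2 + (5/36)·3 + (7/36)·4 + (1/4)·5 + (11/36)·6 = 161/36
Expected profit = 161/36 − 8 = -127/36 ≈ -$3.53

-$3.53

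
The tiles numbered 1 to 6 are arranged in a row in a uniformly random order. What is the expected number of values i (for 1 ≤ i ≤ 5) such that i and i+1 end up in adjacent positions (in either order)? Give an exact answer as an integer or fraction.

5/3

For each i ∈ {1,…,5}, let Xᵢ = 1 if i and i+1 are adjacent. P(Xᵢ=1) = 2·(6−1)!/6! = 2/6.
By linearity, E[ΣXᵢ] = (5)·(2/6) = 5/3.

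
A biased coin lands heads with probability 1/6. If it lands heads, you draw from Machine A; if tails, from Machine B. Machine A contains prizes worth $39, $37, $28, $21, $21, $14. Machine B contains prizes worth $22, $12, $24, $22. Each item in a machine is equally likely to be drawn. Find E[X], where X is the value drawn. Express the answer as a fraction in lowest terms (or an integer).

190/9 dollars

E[X | Machine A] = (39 + 37 + 28 + 21 + 21 + 14)/6 = 80/3
E[X | Machine B] = (22 + 12 + 24 + 22)/4 = 20
E[X] = (1/6)·80/3 + (5/6)·20 = 190/9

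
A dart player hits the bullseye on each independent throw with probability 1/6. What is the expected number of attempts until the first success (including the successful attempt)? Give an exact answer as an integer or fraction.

For a geometric distribution, E[trials] = 1/p = 1/(1/6) = 6.

6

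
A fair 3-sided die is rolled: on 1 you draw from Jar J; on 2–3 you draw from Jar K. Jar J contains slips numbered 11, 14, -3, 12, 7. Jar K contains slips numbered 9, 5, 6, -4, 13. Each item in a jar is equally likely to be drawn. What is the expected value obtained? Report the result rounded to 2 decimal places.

6.60

E[X | Jar J] = (11 + 14 − 3 + 12 + 7)/5 = 41/5
E[X | Jar K] = (9 + 5 + 6 − 4 + 13)/5 = 29/5
E[X] = (1/3)·41/5 + (2/3)·29/5 = 33/5 ≈ 6.60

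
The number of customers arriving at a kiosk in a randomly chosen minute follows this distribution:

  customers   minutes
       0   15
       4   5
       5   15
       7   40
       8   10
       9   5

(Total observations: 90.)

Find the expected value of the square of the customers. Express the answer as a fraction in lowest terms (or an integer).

Total = 90, so P(customers=0) = 15/90, etc.
E[X²] = (1/6)·0 + (1/18)·16 + (1/6)·25 + (4/9)·49 + (1/9)·64 + (1/18)·81
     = 346/9

346/9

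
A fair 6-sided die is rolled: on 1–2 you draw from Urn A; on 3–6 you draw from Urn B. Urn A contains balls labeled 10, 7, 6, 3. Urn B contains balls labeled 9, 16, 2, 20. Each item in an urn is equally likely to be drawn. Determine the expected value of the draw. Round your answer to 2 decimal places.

10.00

E[X | Urn A] = (10 + 7 + 6 + 3)/4 = 13/2
E[X | Urn B] = (9 + 16 + 2 + 20)/4 = 47/4
E[X] = (1/3)·13/2 + (2/3)·47/4 = 10 ≈ 10.00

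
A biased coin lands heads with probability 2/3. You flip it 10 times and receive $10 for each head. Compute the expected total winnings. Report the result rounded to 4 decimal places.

E[#heads] = 10·2/3 = 20/3 (linearity over flips).
E[winnings] = 10·20/3 = 200/3.
≈ 66.6667

$66.6667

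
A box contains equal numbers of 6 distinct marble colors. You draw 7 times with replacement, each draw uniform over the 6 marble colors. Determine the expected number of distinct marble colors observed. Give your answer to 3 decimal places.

Let Xⱼ=1 if type j appears at least once. P(Xⱼ=1) = 1 − ((6−1)/6)^7 = 201811/279936.
E[#distinct] = 6·201811/279936 = 201811/46656.
≈ 4.326

4.326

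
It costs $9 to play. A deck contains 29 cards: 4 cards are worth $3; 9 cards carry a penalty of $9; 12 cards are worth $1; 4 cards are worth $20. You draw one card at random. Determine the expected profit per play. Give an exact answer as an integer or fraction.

-238/29 dollars

E[payout] = (4/29)·3 + (9/29)·(-9) + (12/29)·1 + (4/29)·20 = 23/29
Expected profit = 23/29 − 9 = -238/29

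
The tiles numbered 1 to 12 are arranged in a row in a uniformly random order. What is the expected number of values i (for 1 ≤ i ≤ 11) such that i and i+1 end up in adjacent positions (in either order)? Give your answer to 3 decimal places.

For each i ∈ {1,…,11}, let Xᵢ = 1 if i and i+1 are adjacent. P(Xᵢ=1) = 2·(12−1)!/12! = 2/12.
By linearity, E[ΣXᵢ] = (11)·(2/12) = 11/6.
≈ 1.833

1.833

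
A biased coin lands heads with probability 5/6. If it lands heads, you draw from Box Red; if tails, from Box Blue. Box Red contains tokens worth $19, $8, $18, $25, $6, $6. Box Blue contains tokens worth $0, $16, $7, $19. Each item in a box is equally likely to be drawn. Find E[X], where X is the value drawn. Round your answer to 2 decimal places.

E[X | Box Red] = (19 + 8 + 18 + 25 + 6 + 6)/6 = 41/3
E[X | Box Blue] = (0 + 16 + 7 + 19)/4 = 21/2
E[X] = (5/6)·41/3 + (1/6)·21/2 = 473/36 ≈ 13.14

$13.14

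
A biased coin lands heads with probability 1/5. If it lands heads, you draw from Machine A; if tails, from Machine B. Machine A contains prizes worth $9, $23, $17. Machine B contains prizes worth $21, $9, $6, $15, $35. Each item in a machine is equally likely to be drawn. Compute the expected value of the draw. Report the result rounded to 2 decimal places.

$17.03

E[X | Machine A] = (9 + 23 + 17)/3 = 49/3
E[X | Machine B] = (21 + 9 + 6 + 15 + 35)/5 = 86/5
E[X] = (1/5)·49/3 + (4/5)·86/5 = 1277/75 ≈ 17.03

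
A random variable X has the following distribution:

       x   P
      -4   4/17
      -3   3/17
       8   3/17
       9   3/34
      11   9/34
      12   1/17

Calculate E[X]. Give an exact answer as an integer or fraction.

E[X] = (4/17)·(-4) + (3/17)·(-3) + (3/17)·8 + (3/34)·9 + (9/34)·11 + (1/17)·12
     = 74/17

74/17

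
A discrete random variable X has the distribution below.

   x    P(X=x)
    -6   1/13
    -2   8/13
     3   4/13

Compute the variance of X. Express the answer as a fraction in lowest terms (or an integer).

E[X] = (1/13)·(-6) + (8/13)·(-2) + (4/13)·3 = -10/13
E[X²] = (1/13)·36 + (8/13)·4 + (4/13)·9 = 8
Var(X) = 8 − (-10/13)² = 1252/169

1252/169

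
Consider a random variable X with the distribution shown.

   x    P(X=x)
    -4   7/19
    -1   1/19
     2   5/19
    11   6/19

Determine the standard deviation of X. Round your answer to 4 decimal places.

6.2523

E[X] = 47/19, E[X²] = 859/19
Var(X) = E[X²] − (E[X])² = 859/19 − 2209/361 = 14112/361
SD(X) = √(14112/361) ≈ 6.2523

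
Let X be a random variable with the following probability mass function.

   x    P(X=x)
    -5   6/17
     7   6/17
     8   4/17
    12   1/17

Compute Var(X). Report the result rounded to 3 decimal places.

38.796

E[X] = (6/17)·(-5) + (6/17)·7 + (4/17)·8 + (1/17)·12 = 56/17
E[X²] = (6/17)·25 + (6/17)·49 + (4/17)·64 + (1/17)·144 = 844/17
Var(X) = 844/17 − (56/17)² = 11212/289 ≈ 38.796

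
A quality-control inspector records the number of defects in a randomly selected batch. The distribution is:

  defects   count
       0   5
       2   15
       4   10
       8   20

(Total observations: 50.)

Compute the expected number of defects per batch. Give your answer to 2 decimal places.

Total = 50, so P(defects=0) = 5/50, etc.
E[X] = (1/10)·0 + (3/10)·2 + (1/5)·4 + (2/5)·8
     = 23/5 ≈ 4.60

4.60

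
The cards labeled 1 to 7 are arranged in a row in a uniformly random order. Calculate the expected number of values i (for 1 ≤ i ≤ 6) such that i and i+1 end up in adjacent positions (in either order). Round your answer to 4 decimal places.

1.7143

For each i ∈ {1,…,6}, let Xᵢ = 1 if i and i+1 are adjacent. P(Xᵢ=1) = 2·(7−1)!/7! = 2/7.
By linearity, E[ΣXᵢ] = (6)·(2/7) = 12/7.
≈ 1.7143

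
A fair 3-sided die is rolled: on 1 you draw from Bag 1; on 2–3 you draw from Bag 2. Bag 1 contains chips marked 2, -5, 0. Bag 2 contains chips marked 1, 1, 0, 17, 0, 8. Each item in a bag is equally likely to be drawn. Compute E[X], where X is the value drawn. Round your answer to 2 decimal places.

2.67

E[X | Bag 1] = (2 − 5 + 0)/3 = -1
E[X | Bag 2] = (1 + 1 + 0 + 17 + 0 + 8)/6 = 9/2
E[X] = (1/3)·(-1) + (2/3)·9/2 = 8/3 ≈ 2.67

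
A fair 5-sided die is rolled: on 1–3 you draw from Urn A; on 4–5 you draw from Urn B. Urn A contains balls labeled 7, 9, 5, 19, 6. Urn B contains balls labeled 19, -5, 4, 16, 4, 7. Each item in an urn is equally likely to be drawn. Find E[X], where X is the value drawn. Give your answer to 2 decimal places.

8.52

E[X | Urn A] = (7 + 9 + 5 + 19 + 6)/5 = 46/5
E[X | Urn B] = (19 − 5 + 4 + 16 + 4 + 7)/6 = 15/2
E[X] = (3/5)·46/5 + (2/5)·15/2 = 213/25 ≈ 8.52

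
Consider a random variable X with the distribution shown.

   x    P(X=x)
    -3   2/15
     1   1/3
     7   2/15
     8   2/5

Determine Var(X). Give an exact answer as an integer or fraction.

3854/225

E[X] = (2/15)·(-3) + (1/3)·1 + (2/15)·7 + (2/5)·8 = 61/15
E[X²] = (2/15)·9 + (1/3)·1 + (2/15)·49 + (2/5)·64 = 101/3
Var(X) = 101/3 − (61/15)² = 3854/225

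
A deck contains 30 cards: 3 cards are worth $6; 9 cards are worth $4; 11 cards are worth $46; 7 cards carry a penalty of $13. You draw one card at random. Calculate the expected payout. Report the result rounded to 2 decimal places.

$15.63

E[payout] = (3/30)·6 + (9/30)·4 + (11/30)·46 + (7/30)·(-13) = 469/30
≈ $15.63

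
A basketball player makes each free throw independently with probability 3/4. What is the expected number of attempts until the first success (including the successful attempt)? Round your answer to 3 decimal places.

For a geometric distribution, E[trials] = 1/p = 1/(3/4) = 4/3.
≈ 1.333

1.333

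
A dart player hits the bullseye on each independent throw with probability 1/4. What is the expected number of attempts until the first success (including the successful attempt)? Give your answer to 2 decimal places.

For a geometric distribution, E[trials] = 1/p = 1/(1/4) = 4.
≈ 4.00

4.00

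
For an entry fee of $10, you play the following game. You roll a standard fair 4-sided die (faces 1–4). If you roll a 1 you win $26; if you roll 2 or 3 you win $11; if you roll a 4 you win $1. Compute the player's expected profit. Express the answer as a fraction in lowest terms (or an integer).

9/4 dollars

E[payout] = (1/4)·1 + (1/2)·11 + (1/4)·26 = 49/4
Expected profit = 49/4 − 10 = 9/4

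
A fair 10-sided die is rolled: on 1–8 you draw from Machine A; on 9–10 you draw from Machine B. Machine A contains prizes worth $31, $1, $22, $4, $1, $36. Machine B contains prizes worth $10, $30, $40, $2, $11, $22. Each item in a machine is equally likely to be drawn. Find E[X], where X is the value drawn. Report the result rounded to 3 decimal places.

$16.500

E[X | Machine A] = (31 + 1 + 22 + 4 + 1 + 36)/6 = 95/6
E[X | Machine B] = (10 + 30 + 40 + 2 + 11 + 22)/6 = 115/6
E[X] = (4/5)·95/6 + (1/5)·115/6 = 33/2 ≈ 16.500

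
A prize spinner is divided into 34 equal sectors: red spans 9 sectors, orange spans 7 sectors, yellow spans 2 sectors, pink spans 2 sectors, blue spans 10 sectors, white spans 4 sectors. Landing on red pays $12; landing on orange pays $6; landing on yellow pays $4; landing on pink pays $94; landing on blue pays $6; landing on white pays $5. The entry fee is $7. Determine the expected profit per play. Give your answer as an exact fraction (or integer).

94/17 dollars

E[payout] = (9/34)·12 + (7/34)·6 + (2/34)·4 + (2/34)·94 + (10/34)·6 + (4/34)·5 = 213/17
Expected profit = 213/17 − 7 = 94/17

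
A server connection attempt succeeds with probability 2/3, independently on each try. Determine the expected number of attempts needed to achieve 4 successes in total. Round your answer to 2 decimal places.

6.00

By linearity (sum of 4 independent geometric waits), E[trials] = 4/p = 4/(2/3) = 6.
≈ 6.00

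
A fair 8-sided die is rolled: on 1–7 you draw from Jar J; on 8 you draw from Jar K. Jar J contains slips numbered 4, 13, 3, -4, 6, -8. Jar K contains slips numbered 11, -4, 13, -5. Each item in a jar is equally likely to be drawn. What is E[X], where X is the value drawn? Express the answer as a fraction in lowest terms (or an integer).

E[X | Jar J] = (4 + 13 + 3 − 4 + 6 − 8)/6 = 7/3
E[X | Jar K] = (11 − 4 + 13 − 5)/4 = 15/4
E[X] = (7/8)·7/3 + (1/8)·15/4 = 241/96

241/96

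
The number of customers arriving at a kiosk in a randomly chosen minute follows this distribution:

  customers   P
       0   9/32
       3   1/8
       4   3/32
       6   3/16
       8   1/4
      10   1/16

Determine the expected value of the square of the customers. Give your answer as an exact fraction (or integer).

E[X²] = (9/32)·0 + (1/8)·9 + (3/32)·16 + (3/16)·36 + (1/4)·64 + (1/16)·100
     = 253/8

253/8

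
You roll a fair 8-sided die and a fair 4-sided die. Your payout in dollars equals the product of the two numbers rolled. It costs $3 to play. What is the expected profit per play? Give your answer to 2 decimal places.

Distribution of the product of the two numbers rolled: 1 w.p. 1/32, 2 w.p. 1/16, 3 w.p. 1/16, 4 w.p. 3/32, 5 w.p. 1/32, 6 w.p. 3/32, …
E[payout] = (1/32)·1 + (1/16)·2 + (1/16)·3 + (3/32)·4 + (1/32)·5 + (3/32)·6 + (1/32)·7 + (3/32)·8 + (1/32)·9 + (1/32)·10 + (3/32)·12 + (1/32)·14 + (1/32)·15 + (1/16)·16 + (1/32)·18 + (1/32)·20 + (1/32)·21 + (1/16)·24 + (1/32)·28 + (1/32)·32 = 45/4
Expected profit = 45/4 − 3 = 33/4 ≈ $8.25

$8.25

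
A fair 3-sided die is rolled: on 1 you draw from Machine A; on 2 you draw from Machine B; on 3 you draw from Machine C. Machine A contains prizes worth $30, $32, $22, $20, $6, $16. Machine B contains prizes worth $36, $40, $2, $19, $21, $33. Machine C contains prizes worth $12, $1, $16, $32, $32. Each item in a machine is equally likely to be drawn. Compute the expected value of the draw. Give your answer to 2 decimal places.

E[X | Machine A] = (30 + 32 + 22 + 20 + 6 + 16)/6 = 21
E[X | Machine B] = (36 + 40 + 2 + 19 + 21 + 33)/6 = 151/6
E[X | Machine C] = (12 + 1 + 16 + 32 + 32)/5 = 93/5
E[X] = (1/3)·21 + (1/3)·151/6 + (1/3)·93/5 = 1943/90 ≈ 21.59

$21.59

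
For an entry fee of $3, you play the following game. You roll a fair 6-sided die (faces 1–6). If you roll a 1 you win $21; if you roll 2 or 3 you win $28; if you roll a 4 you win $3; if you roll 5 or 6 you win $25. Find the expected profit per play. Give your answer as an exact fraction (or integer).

E[payout] = (1/6)·3 + (1/6)·21 + (1/3)·25 + (1/3)·28 = 65/3
Expected profit = 65/3 − 3 = 56/3

56/3 dollars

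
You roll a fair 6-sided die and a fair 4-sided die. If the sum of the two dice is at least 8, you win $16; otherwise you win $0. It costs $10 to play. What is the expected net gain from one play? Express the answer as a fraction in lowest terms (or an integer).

-$6

E[payout] = (3/4)·0 + (1/4)·16 = 4
Expected profit = 4 − 10 = -6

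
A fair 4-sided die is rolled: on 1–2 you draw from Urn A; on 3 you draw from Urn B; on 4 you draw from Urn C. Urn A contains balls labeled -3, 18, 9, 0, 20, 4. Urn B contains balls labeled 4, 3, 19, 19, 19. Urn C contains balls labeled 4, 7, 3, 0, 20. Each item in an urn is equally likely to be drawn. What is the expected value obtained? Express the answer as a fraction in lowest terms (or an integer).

89/10

E[X | Urn A] = (-3 + 18 + 9 + 0 + 20 + 4)/6 = 8
E[X | Urn B] = (4 + 3 + 19 + 19 + 19)/5 = 64/5
E[X | Urn C] = (4 + 7 + 3 + 0 + 20)/5 = 34/5
E[X] = (1/2)·8 + (1/4)·64/5 + (1/4)·34/5 = 89/10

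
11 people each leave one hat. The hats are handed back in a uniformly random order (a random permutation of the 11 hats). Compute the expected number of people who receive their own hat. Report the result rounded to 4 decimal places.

Let Xᵢ = 1 if person i gets their own hat. For each i, P(Xᵢ=1) = 1/11.
By linearity of expectation, E[X₁+…+X_11] = 11·(1/11) = 1.
≈ 1.0000

1.0000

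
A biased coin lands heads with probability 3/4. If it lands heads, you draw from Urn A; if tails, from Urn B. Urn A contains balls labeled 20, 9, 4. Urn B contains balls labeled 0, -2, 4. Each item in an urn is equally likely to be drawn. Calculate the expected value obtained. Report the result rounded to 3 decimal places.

8.417

E[X | Urn A] = (20 + 9 + 4)/3 = 11
E[X | Urn B] = (0 − 2 + 4)/3 = 2/3
E[X] = (3/4)·11 + (1/4)·2/3 = 101/12 ≈ 8.417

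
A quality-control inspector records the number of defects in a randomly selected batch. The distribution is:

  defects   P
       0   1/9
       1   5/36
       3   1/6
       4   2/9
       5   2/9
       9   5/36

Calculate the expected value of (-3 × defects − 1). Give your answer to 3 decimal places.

E[-3x-1] = (1/9)·(-1) + (5/36)·(-4) + (1/6)·(-10) + (2/9)·(-13) + (2/9)·(-16) + (5/36)·(-28)
     = -38/3 ≈ -12.667

-12.667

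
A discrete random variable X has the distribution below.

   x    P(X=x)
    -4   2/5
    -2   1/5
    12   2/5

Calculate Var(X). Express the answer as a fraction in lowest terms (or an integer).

1424/25

E[X] = (2/5)·(-4) + (1/5)·(-2) + (2/5)·12 = 14/5
E[X²] = (2/5)·16 + (1/5)·4 + (2/5)·144 = 324/5
Var(X) = 324/5 − (14/5)² = 1424/25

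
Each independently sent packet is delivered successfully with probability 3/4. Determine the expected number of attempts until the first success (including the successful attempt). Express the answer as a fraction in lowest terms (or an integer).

For a geometric distribution, E[trials] = 1/p = 1/(3/4) = 4/3.

4/3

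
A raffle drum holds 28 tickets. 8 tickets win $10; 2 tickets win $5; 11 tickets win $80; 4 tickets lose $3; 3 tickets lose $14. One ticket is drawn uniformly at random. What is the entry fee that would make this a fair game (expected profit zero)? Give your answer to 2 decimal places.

$32.71

E[payout] = (8/28)·10 + (2/28)·5 + (11/28)·80 + (4/28)·(-3) + (3/28)·(-14) = 229/7
Fair fee = E[payout] = 229/7 ≈ $32.71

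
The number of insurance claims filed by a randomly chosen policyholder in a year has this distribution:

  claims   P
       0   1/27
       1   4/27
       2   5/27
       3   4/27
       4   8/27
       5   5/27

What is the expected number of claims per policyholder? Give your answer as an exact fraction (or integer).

E[X] = (1/27)·0 + (4/27)·1 + (5/27)·2 + (4/27)·3 + (8/27)·4 + (5/27)·5
     = 83/27

83/27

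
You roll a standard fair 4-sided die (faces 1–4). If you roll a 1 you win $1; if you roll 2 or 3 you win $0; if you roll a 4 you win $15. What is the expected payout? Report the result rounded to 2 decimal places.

$4.00

E[payout] = (1/2)·0 + (1/4)·1 + (1/4)·15 = 4
≈ $4.00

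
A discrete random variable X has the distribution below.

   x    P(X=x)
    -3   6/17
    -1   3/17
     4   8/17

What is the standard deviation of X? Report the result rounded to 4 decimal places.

3.2348

E[X] = 11/17, E[X²] = 185/17
Var(X) = E[X²] − (E[X])² = 185/17 − 121/289 = 3024/289
SD(X) = √(3024/289) ≈ 3.2348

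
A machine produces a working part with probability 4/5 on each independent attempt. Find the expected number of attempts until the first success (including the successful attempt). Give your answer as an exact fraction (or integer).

For a geometric distribution, E[trials] = 1/p = 1/(4/5) = 5/4.

5/4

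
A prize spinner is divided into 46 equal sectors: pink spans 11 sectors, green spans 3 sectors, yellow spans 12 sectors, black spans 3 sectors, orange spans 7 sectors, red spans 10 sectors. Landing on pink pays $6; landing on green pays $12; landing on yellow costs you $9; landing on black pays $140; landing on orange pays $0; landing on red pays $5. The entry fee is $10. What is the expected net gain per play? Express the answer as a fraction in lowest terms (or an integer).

2/23 dollars

E[payout] = (11/46)·6 + (3/46)·12 + (12/46)·(-9) + (3/46)·140 + (7/46)·0 + (10/46)·5 = 232/23
Expected profit = 232/23 − 10 = 2/23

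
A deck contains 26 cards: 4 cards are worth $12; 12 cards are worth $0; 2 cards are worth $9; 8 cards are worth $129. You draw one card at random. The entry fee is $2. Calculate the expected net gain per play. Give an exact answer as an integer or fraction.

523/13 dollars

E[payout] = (4/26)·12 + (12/26)·0 + (2/26)·9 + (8/26)·129 = 549/13
Expected profit = 549/13 − 2 = 523/13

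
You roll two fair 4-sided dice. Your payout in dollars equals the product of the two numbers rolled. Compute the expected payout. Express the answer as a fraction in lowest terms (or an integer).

Distribution of the product of the two numbers rolled: 1 w.p. 1/16, 2 w.p. 1/8, 3 w.p. 1/8, 4 w.p. 3/16, 6 w.p. 1/8, 8 w.p. 1/8, …
E[payout] = (1/16)·1 + (1/8)·2 + (1/8)·3 + (3/16)·4 + (1/8)·6 + (1/8)·8 + (1/16)·9 + (1/8)·12 + (1/16)·16 = 25/4

25/4 dollars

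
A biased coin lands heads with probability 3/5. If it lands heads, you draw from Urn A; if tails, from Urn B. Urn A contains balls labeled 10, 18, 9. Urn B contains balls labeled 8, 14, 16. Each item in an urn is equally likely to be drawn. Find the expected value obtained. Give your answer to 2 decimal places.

E[X | Urn A] = (10 + 18 + 9)/3 = 37/3
E[X | Urn B] = (8 + 14 + 16)/3 = 38/3
E[X] = (3/5)·37/3 + (2/5)·38/3 = 187/15 ≈ 12.47

12.47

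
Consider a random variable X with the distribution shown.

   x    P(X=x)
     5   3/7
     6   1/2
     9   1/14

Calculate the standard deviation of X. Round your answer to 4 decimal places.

E[X] = 81/14, E[X²] = 69/2
Var(X) = E[X²] − (E[X])² = 69/2 − 6561/196 = 201/196
SD(X) = √(201/196) ≈ 1.0127

1.0127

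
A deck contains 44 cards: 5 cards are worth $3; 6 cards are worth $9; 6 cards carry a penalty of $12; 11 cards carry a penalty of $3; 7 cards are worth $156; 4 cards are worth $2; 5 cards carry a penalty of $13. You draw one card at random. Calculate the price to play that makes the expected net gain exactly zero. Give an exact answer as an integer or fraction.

E[payout] = (5/44)·3 + (6/44)·9 + (6/44)·(-12) + (11/44)·(-3) + (7/44)·156 + (4/44)·2 + (5/44)·(-13) = 999/44
Fair fee = E[payout] = 999/44

999/44 dollars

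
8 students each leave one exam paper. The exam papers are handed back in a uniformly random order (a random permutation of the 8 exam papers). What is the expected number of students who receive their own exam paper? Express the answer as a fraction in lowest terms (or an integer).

1

Let Xᵢ = 1 if person i gets their own exam paper. For each i, P(Xᵢ=1) = 1/8.
By linearity of expectation, E[X₁+…+X_8] = 8·(1/8) = 1.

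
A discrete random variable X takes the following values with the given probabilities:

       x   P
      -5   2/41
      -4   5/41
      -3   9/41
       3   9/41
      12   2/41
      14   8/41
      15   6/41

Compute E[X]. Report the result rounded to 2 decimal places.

4.78

E[X] = (2/41)·(-5) + (5/41)·(-4) + (9/41)·(-3) + (9/41)·3 + (2/41)·12 + (8/41)·14 + (6/41)·15
     = 196/41 ≈ 4.78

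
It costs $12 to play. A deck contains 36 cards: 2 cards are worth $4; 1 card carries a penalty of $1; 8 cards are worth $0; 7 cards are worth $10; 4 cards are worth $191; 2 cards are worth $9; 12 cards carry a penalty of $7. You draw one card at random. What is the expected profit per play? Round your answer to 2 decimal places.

E[payout] = (2/36)·4 + (1/36)·(-1) + (8/36)·0 + (7/36)·10 + (4/36)·191 + (2/36)·9 + (12/36)·(-7) = 775/36
Expected profit = 775/36 − 12 = 343/36 ≈ $9.53

$9.53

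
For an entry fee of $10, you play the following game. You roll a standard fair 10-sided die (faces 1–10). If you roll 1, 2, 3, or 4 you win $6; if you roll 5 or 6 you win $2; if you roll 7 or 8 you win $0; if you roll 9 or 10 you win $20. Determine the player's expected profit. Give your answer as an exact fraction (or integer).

-16/5 dollars

E[payout] = (1/5)·0 + (1/5)·2 + (2/5)·6 + (1/5)·20 = 34/5
Expected profit = 34/5 − 10 = -16/5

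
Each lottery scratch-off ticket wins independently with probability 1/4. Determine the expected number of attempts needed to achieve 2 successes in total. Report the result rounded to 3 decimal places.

8.000

By linearity (sum of 2 independent geometric waits), E[trials] = 2/p = 2/(1/4) = 8.
≈ 8.000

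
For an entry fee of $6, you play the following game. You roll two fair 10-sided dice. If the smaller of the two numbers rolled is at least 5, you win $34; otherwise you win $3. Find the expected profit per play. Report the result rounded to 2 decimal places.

$8.16

E[payout] = (16/25)·3 + (9/25)·34 = 354/25
Expected profit = 354/25 − 6 = 204/25 ≈ $8.16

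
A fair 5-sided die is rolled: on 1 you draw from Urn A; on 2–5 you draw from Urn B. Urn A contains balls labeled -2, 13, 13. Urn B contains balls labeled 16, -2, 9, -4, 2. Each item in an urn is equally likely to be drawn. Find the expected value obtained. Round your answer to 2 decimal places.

E[X | Urn A] = (-2 + 13 + 13)/3 = 8
E[X | Urn B] = (16 − 2 + 9 − 4 + 2)/5 = 21/5
E[X] = (1/5)·8 + (4/5)·21/5 = 124/25 ≈ 4.96

4.96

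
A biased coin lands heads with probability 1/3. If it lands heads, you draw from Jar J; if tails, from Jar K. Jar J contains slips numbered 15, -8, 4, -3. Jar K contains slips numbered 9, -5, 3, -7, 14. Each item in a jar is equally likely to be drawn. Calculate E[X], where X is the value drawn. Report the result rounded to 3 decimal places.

2.533

E[X | Jar J] = (15 − 8 + 4 − 3)/4 = 2
E[X | Jar K] = (9 − 5 + 3 − 7 + 14)/5 = 14/5
E[X] = (1/3)·2 + (2/3)·14/5 = 38/15 ≈ 2.533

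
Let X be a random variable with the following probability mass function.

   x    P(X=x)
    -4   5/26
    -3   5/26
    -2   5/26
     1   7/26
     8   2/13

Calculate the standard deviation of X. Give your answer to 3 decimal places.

3.955

E[X] = -3/13, E[X²] = 204/13
Var(X) = E[X²] − (E[X])² = 204/13 − 9/169 = 2643/169
SD(X) = √(2643/169) ≈ 3.955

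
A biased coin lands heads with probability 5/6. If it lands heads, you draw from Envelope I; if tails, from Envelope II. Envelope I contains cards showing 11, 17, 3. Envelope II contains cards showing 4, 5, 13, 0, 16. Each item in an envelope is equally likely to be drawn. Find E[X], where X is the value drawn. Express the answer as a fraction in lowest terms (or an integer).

E[X | Envelope I] = (11 + 17 + 3)/3 = 31/3
E[X | Envelope II] = (4 + 5 + 13 + 0 + 16)/5 = 38/5
E[X] = (5/6)·31/3 + (1/6)·38/5 = 889/90

889/90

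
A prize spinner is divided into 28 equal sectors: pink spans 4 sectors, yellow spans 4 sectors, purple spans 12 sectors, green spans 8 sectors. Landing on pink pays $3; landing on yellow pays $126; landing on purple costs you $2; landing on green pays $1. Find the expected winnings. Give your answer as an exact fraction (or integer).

125/7 dollars

E[payout] = (4/28)·3 + (4/28)·126 + (12/28)·(-2) + (8/28)·1 = 125/7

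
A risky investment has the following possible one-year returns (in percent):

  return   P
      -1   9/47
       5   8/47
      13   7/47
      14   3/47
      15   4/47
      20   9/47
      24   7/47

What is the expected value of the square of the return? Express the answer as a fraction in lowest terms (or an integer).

10512/47

E[X²] = (9/47)·1 + (8/47)·25 + (7/47)·169 + (3/47)·196 + (4/47)·225 + (9/47)·400 + (7/47)·576
     = 10512/47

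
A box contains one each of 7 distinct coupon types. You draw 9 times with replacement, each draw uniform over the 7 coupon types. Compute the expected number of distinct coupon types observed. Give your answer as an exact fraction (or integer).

Let Xⱼ=1 if type j appears at least once. P(Xⱼ=1) = 1 − ((7−1)/7)^9 = 30275911/40353607.
E[#distinct] = 7·30275911/40353607 = 30275911/5764801.

30275911/5764801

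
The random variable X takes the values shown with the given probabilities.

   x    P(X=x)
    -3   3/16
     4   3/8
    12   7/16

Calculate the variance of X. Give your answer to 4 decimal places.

E[X] = (3/16)·(-3) + (3/8)·4 + (7/16)·12 = 99/16
E[X²] = (3/16)·9 + (3/8)·16 + (7/16)·144 = 1131/16
Var(X) = 1131/16 − (99/16)² = 8295/256 ≈ 32.4023

32.4023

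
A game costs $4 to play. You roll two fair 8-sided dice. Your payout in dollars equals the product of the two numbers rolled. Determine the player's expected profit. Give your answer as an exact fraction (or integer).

65/4 dollars

Distribution of the product of the two numbers rolled: 1 w.p. 1/64, 2 w.p. 1/32, 3 w.p. 1/32, 4 w.p. 3/64, 5 w.p. 1/32, 6 w.p. 1/16, …
E[payout] = (1/64)·1 + (1/32)·2 + (1/32)·3 + (3/64)·4 + (1/32)·5 + (1/16)·6 + (1/32)·7 + (1/16)·8 + (1/64)·9 + (1/32)·10 + (1/16)·12 + (1/32)·14 + (1/32)·15 + (3/64)·16 + (1/32)·18 + (1/32)·20 + (1/32)·21 + (1/16)·24 + (1/64)·25 + (1/32)·28 + (1/32)·30 + (1/32)·32 + (1/32)·35 + (1/64)·36 + (1/32)·40 + (1/32)·42 + (1/32)·48 + (1/64)·49 + (1/32)·56 + (1/64)·64 = 81/4
Expected profit = 81/4 − 4 = 65/4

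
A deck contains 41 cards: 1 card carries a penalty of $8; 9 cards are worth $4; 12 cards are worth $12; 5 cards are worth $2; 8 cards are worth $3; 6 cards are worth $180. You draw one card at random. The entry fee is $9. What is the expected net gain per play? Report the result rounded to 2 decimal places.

$22.37

E[payout] = (1/41)·(-8) + (9/41)·4 + (12/41)·12 + (5/41)·2 + (8/41)·3 + (6/41)·180 = 1286/41
Expected profit = 1286/41 − 9 = 917/41 ≈ $22.37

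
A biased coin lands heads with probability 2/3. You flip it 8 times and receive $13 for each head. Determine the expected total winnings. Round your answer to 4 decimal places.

E[#heads] = 8·2/3 = 16/3 (linearity over flips).
E[winnings] = 13·16/3 = 208/3.
≈ 69.3333

$69.3333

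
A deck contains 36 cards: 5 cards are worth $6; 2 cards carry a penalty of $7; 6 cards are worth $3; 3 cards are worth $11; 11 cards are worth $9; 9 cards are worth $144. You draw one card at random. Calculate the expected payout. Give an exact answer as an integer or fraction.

731/18 dollars

E[payout] = (5/36)·6 + (2/36)·(-7) + (6/36)·3 + (3/36)·11 + (11/36)·9 + (9/36)·144 = 731/18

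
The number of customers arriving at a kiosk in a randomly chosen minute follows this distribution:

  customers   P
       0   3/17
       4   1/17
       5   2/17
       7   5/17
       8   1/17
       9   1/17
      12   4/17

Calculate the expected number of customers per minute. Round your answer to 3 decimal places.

6.706

E[X] = (3/17)·0 + (1/17)·4 + (2/17)·5 + (5/17)·7 + (1/17)·8 + (1/17)·9 + (4/17)·12
     = 114/17 ≈ 6.706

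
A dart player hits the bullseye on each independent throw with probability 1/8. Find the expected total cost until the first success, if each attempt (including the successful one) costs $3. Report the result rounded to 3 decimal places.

E[#attempts] = 1/p = 8; E[cost] = 3·8 = 24.
≈ 24.000

$24.000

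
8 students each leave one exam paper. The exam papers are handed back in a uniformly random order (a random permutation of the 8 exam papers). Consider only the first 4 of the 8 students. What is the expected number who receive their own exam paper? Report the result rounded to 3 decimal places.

Let Xᵢ = 1 if person i gets their own exam paper. For each i, P(Xᵢ=1) = 1/8.
By linearity of expectation, E[X₁+…+X_4] = 4·(1/8) = 1/2.
≈ 0.500

0.500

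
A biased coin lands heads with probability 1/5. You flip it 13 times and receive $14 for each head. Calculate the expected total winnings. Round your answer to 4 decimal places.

$36.4000

E[#heads] = 13·1/5 = 13/5 (linearity over flips).
E[winnings] = 14·13/5 = 182/5.
≈ 36.4000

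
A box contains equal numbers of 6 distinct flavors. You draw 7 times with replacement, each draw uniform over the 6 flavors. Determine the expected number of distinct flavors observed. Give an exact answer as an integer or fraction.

Let Xⱼ=1 if type j appears at least once. P(Xⱼ=1) = 1 − ((6−1)/6)^7 = 201811/279936.
E[#distinct] = 6·201811/279936 = 201811/46656.

201811/46656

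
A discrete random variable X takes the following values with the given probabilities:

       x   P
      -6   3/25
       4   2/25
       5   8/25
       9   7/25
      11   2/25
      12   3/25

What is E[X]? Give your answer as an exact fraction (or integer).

E[X] = (3/25)·(-6) + (2/25)·4 + (8/25)·5 + (7/25)·9 + (2/25)·11 + (3/25)·12
     = 151/25

151/25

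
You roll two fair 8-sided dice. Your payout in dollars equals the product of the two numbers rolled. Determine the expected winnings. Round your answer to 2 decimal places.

$20.25

Distribution of the product of the two numbers rolled: 1 w.p. 1/64, 2 w.p. 1/32, 3 w.p. 1/32, 4 w.p. 3/64, 5 w.p. 1/32, 6 w.p. 1/16, …
E[payout] = (1/64)·1 + (1/32)·2 + (1/32)·3 + (3/64)·4 + (1/32)·5 + (1/16)·6 + (1/32)·7 + (1/16)·8 + (1/64)·9 + (1/32)·10 + (1/16)·12 + (1/32)·14 + (1/32)·15 + (3/64)·16 + (1/32)·18 + (1/32)·20 + (1/32)·21 + (1/16)·24 + (1/64)·25 + (1/32)·28 + (1/32)·30 + (1/32)·32 + (1/32)·35 + (1/64)·36 + (1/32)·40 + (1/32)·42 + (1/32)·48 + (1/64)·49 + (1/32)·56 + (1/64)·64 = 81/4
≈ $20.25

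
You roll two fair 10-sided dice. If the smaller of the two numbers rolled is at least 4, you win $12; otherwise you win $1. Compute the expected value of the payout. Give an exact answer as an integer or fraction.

639/100 dollars

E[payout] = (51/100)·1 + (49/100)·12 = 639/100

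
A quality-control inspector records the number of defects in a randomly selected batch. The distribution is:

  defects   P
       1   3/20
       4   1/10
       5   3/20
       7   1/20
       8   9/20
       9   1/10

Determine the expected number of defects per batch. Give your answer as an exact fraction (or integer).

123/20

E[X] = (3/20)·1 + (1/10)·4 + (3/20)·5 + (1/20)·7 + (9/20)·8 + (1/10)·9
     = 123/20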